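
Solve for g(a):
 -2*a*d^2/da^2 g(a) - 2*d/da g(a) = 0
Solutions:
 g(a) = C1 + C2*log(a)


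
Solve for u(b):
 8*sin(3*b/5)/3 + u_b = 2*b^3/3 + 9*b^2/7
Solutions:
 u(b) = C1 + b^4/6 + 3*b^3/7 + 40*cos(3*b/5)/9


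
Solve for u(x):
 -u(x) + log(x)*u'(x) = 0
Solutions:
 u(x) = C1*exp(li(x))


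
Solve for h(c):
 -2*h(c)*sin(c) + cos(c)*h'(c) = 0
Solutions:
 h(c) = C1/cos(c)^2


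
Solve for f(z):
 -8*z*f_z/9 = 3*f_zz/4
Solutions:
 f(z) = C1 + C2*erf(4*sqrt(3)*z/9)


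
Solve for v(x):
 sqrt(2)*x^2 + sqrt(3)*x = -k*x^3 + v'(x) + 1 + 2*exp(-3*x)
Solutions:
 v(x) = C1 + k*x^4/4 + sqrt(2)*x^3/3 + sqrt(3)*x^2/2 - x + 2*exp(-3*x)/3


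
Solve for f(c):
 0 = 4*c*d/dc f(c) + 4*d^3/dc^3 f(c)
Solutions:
 f(c) = C1 + Integral(C2*airyai(-c) + C3*airybi(-c), c)


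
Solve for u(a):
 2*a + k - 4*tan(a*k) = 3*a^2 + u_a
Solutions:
 u(a) = C1 - a^3 + a^2 + a*k - 4*Piecewise((-log(cos(a*k))/k, Ne(k, 0)), (0, True))


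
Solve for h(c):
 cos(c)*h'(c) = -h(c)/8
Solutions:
 h(c) = C1*(sin(c) - 1)^(1/16)/(sin(c) + 1)^(1/16)


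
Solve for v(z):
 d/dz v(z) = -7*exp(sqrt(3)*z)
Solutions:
 v(z) = C1 - 7*sqrt(3)*exp(sqrt(3)*z)/3


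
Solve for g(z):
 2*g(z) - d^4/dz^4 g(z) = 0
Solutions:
 g(z) = C1*exp(-2^(1/4)*z) + C2*exp(2^(1/4)*z) + C3*sin(2^(1/4)*z) + C4*cos(2^(1/4)*z)


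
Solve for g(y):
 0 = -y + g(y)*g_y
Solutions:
 g(y) = -sqrt(C1 + y^2)
 g(y) = sqrt(C1 + y^2)


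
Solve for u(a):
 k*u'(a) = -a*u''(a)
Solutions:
 u(a) = C1 + a^(1 - re(k))*(C2*sin(log(a)*Abs(im(k))) + C3*cos(log(a)*im(k)))


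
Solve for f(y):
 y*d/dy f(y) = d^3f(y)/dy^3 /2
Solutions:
 f(y) = C1 + Integral(C2*airyai(2^(1/3)*y) + C3*airybi(2^(1/3)*y), y)


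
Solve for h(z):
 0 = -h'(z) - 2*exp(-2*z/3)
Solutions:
 h(z) = C1 + 3*exp(-2*z/3)


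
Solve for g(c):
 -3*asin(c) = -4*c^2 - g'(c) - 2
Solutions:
 g(c) = C1 - 4*c^3/3 + 3*c*asin(c) - 2*c + 3*sqrt(1 - c^2)


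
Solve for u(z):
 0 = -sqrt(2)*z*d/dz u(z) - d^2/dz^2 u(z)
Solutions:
 u(z) = C1 + C2*erf(2^(3/4)*z/2)


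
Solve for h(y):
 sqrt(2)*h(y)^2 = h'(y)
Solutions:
 h(y) = -1/(C1 + sqrt(2)*y)


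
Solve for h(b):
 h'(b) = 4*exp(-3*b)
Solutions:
 h(b) = C1 - 4*exp(-3*b)/3


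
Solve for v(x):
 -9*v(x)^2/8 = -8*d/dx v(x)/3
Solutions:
 v(x) = -64/(C1 + 27*x)


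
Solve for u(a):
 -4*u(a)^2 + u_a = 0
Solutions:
 u(a) = -1/(C1 + 4*a)


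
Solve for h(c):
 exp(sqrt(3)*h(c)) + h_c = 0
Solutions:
 h(c) = sqrt(3)*(2*log(1/(C1 + c)) - log(3))/6


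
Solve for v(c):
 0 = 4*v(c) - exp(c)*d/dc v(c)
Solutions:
 v(c) = C1*exp(-4*exp(-c))


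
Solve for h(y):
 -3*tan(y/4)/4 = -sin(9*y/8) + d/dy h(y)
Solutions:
 h(y) = C1 + 3*log(cos(y/4)) - 8*cos(9*y/8)/9


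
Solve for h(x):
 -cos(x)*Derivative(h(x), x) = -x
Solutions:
 h(x) = C1 + Integral(x/cos(x), x)


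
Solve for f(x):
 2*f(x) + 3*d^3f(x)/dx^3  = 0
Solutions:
 f(x) = C3*exp(-2^(1/3)*3^(2/3)*x/3) + (C1*sin(2^(1/3)*3^(1/6)*x/2) + C2*cos(2^(1/3)*3^(1/6)*x/2))*exp(2^(1/3)*3^(2/3)*x/6)


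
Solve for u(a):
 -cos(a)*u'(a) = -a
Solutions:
 u(a) = C1 + Integral(a/cos(a), a)


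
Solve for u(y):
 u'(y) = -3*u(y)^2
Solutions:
 u(y) = 1/(C1 + 3*y)


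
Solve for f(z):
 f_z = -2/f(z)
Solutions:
 f(z) = -sqrt(C1 - 4*z)
 f(z) = sqrt(C1 - 4*z)


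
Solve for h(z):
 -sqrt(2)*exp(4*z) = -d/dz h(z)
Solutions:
 h(z) = C1 + sqrt(2)*exp(4*z)/4


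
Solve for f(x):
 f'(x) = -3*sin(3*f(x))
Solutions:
 f(x) = -acos((-C1 - exp(18*x))/(C1 - exp(18*x)))/3 + 2*pi/3
 f(x) = acos((-C1 - exp(18*x))/(C1 - exp(18*x)))/3


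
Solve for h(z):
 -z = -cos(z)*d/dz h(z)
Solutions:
 h(z) = C1 + Integral(z/cos(z), z)


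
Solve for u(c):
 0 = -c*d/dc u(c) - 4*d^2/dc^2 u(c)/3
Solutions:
 u(c) = C1 + C2*erf(sqrt(6)*c/4)


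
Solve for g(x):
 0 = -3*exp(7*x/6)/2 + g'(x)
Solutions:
 g(x) = C1 + 9*exp(7*x/6)/7


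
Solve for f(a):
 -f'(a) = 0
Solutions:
 f(a) = C1


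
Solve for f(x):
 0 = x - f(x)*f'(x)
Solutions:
 f(x) = -sqrt(C1 + x^2)
 f(x) = sqrt(C1 + x^2)


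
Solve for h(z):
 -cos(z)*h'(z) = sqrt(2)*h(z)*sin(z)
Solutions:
 h(z) = C1*cos(z)^(sqrt(2))


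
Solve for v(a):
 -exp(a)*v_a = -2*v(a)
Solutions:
 v(a) = C1*exp(-2*exp(-a))


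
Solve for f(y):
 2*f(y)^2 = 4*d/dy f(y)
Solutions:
 f(y) = -2/(C1 + y)


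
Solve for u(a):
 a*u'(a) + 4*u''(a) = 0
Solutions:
 u(a) = C1 + C2*erf(sqrt(2)*a/4)


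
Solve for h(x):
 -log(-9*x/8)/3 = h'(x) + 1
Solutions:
 h(x) = C1 - x*log(-x)/3 + x*(-2*log(3)/3 - 2/3 + log(2))


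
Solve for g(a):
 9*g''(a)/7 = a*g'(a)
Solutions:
 g(a) = C1 + C2*erfi(sqrt(14)*a/6)


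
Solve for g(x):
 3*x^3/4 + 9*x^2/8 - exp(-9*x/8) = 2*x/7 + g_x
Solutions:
 g(x) = C1 + 3*x^4/16 + 3*x^3/8 - x^2/7 + 8*exp(-9*x/8)/9


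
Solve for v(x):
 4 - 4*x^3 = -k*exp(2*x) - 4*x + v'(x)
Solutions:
 v(x) = C1 + k*exp(2*x)/2 - x^4 + 2*x^2 + 4*x


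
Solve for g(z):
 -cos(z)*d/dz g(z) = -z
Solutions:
 g(z) = C1 + Integral(z/cos(z), z)


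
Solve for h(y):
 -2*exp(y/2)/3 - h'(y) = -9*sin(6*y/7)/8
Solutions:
 h(y) = C1 - 4*exp(y/2)/3 - 21*cos(6*y/7)/16


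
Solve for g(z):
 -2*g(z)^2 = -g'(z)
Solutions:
 g(z) = -1/(C1 + 2*z)


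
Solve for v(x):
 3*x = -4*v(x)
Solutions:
 v(x) = -3*x/4


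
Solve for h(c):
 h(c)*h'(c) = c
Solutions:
 h(c) = -sqrt(C1 + c^2)
 h(c) = sqrt(C1 + c^2)


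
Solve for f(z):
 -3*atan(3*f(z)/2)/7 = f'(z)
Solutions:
 Integral(1/atan(3*_y/2), (_y, f(z))) = C1 - 3*z/7


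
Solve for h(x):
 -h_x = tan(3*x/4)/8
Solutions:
 h(x) = C1 + log(cos(3*x/4))/6


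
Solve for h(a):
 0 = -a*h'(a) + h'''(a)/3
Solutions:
 h(a) = C1 + Integral(C2*airyai(3^(1/3)*a) + C3*airybi(3^(1/3)*a), a)


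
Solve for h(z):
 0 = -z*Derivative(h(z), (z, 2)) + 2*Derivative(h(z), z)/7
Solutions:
 h(z) = C1 + C2*z^(9/7)


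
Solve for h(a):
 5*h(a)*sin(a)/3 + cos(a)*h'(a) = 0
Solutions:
 h(a) = C1*cos(a)^(5/3)


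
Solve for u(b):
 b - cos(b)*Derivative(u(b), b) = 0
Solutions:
 u(b) = C1 + Integral(b/cos(b), b)


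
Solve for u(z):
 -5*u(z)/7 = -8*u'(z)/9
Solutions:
 u(z) = C1*exp(45*z/56)


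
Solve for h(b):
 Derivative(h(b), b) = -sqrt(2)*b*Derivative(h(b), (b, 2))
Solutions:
 h(b) = C1 + C2*b^(1 - sqrt(2)/2)


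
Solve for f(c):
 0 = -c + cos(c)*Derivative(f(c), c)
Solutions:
 f(c) = C1 + Integral(c/cos(c), c)


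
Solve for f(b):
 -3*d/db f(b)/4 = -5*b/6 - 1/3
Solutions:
 f(b) = C1 + 5*b^2/9 + 4*b/9


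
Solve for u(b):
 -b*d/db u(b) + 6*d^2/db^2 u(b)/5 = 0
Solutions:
 u(b) = C1 + C2*erfi(sqrt(15)*b/6)


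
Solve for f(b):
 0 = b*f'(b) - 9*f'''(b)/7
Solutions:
 f(b) = C1 + Integral(C2*airyai(21^(1/3)*b/3) + C3*airybi(21^(1/3)*b/3), b)


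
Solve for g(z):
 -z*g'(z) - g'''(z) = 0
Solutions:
 g(z) = C1 + Integral(C2*airyai(-z) + C3*airybi(-z), z)


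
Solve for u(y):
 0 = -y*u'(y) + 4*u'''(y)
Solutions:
 u(y) = C1 + Integral(C2*airyai(2^(1/3)*y/2) + C3*airybi(2^(1/3)*y/2), y)


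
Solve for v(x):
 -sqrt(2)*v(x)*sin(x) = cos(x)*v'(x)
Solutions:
 v(x) = C1*cos(x)^(sqrt(2))


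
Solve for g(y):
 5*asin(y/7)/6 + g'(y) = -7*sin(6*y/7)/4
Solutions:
 g(y) = C1 - 5*y*asin(y/7)/6 - 5*sqrt(49 - y^2)/6 + 49*cos(6*y/7)/24


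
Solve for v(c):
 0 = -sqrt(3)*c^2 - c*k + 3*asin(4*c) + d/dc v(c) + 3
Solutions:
 v(c) = C1 + sqrt(3)*c^3/3 + c^2*k/2 - 3*c*asin(4*c) - 3*c - 3*sqrt(1 - 16*c^2)/4


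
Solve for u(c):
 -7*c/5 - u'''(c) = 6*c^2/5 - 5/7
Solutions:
 u(c) = C1 + C2*c + C3*c^2 - c^5/50 - 7*c^4/120 + 5*c^3/42


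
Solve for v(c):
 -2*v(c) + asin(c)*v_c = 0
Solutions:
 v(c) = C1*exp(2*Integral(1/asin(c), c))


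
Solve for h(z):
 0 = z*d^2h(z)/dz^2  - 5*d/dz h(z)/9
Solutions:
 h(z) = C1 + C2*z^(14/9)


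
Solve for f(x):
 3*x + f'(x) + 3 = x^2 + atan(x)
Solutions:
 f(x) = C1 + x^3/3 - 3*x^2/2 + x*atan(x) - 3*x - log(x^2 + 1)/2


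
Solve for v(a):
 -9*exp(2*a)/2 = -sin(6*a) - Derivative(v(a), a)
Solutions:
 v(a) = C1 + 9*exp(2*a)/4 + cos(6*a)/6


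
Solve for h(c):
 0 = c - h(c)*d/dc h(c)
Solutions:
 h(c) = -sqrt(C1 + c^2)
 h(c) = sqrt(C1 + c^2)


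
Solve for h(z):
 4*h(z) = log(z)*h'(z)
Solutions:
 h(z) = C1*exp(4*li(z))


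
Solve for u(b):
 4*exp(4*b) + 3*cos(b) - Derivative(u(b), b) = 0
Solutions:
 u(b) = C1 + exp(4*b) + 3*sin(b)


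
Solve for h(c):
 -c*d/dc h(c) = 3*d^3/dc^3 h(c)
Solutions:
 h(c) = C1 + Integral(C2*airyai(-3^(2/3)*c/3) + C3*airybi(-3^(2/3)*c/3), c)


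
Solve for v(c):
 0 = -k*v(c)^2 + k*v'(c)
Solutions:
 v(c) = -1/(C1 + c)


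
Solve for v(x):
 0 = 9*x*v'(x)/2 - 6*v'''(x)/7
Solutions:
 v(x) = C1 + Integral(C2*airyai(42^(1/3)*x/2) + C3*airybi(42^(1/3)*x/2), x)


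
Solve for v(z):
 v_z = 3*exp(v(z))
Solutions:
 v(z) = log(-1/(C1 + 3*z))


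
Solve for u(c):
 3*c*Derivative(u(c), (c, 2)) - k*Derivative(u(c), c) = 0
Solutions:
 u(c) = C1 + c^(re(k)/3 + 1)*(C2*sin(log(c)*Abs(im(k))/3) + C3*cos(log(c)*im(k)/3))


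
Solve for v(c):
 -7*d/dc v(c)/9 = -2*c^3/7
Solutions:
 v(c) = C1 + 9*c^4/98


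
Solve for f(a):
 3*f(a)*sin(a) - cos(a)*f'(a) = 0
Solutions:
 f(a) = C1/cos(a)^3


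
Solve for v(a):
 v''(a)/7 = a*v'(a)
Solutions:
 v(a) = C1 + C2*erfi(sqrt(14)*a/2)


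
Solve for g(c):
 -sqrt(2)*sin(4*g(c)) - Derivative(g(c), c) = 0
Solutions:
 g(c) = -acos((-C1 - exp(8*sqrt(2)*c))/(C1 - exp(8*sqrt(2)*c)))/4 + pi/2
 g(c) = acos((-C1 - exp(8*sqrt(2)*c))/(C1 - exp(8*sqrt(2)*c)))/4


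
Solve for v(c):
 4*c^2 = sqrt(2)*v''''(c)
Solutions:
 v(c) = C1 + C2*c + C3*c^2 + C4*c^3 + sqrt(2)*c^6/180


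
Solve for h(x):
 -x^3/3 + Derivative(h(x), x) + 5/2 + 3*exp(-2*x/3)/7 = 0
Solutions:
 h(x) = C1 + x^4/12 - 5*x/2 + 9*exp(-2*x/3)/14


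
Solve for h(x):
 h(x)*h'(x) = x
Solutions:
 h(x) = -sqrt(C1 + x^2)
 h(x) = sqrt(C1 + x^2)


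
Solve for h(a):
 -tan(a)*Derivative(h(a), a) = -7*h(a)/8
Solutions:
 h(a) = C1*sin(a)^(7/8)


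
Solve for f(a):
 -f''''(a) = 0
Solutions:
 f(a) = C1 + C2*a + C3*a^2 + C4*a^3


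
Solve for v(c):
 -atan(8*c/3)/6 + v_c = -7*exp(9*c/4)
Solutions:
 v(c) = C1 + c*atan(8*c/3)/6 - 28*exp(9*c/4)/9 - log(64*c^2 + 9)/32


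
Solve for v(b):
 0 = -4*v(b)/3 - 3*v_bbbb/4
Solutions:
 v(b) = (C1*sin(sqrt(6)*b/3) + C2*cos(sqrt(6)*b/3))*exp(-sqrt(6)*b/3) + (C3*sin(sqrt(6)*b/3) + C4*cos(sqrt(6)*b/3))*exp(sqrt(6)*b/3)


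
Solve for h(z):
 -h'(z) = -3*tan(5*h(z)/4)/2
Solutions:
 h(z) = -4*asin(C1*exp(15*z/8))/5 + 4*pi/5
 h(z) = 4*asin(C1*exp(15*z/8))/5


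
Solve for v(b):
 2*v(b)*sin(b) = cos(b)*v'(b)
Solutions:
 v(b) = C1/cos(b)^2


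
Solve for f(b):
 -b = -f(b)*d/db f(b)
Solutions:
 f(b) = -sqrt(C1 + b^2)
 f(b) = sqrt(C1 + b^2)


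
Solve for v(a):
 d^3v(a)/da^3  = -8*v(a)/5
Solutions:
 v(a) = C3*exp(-2*5^(2/3)*a/5) + (C1*sin(sqrt(3)*5^(2/3)*a/5) + C2*cos(sqrt(3)*5^(2/3)*a/5))*exp(5^(2/3)*a/5)


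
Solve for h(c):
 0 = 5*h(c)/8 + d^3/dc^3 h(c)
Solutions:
 h(c) = C3*exp(-5^(1/3)*c/2) + (C1*sin(sqrt(3)*5^(1/3)*c/4) + C2*cos(sqrt(3)*5^(1/3)*c/4))*exp(5^(1/3)*c/4)


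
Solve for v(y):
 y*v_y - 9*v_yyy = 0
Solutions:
 v(y) = C1 + Integral(C2*airyai(3^(1/3)*y/3) + C3*airybi(3^(1/3)*y/3), y)


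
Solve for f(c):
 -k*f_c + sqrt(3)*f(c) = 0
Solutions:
 f(c) = C1*exp(sqrt(3)*c/k)


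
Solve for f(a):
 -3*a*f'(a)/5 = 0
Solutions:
 f(a) = C1


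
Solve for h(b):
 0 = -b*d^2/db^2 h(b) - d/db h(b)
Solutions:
 h(b) = C1 + C2*log(b)


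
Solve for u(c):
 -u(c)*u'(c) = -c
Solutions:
 u(c) = -sqrt(C1 + c^2)
 u(c) = sqrt(C1 + c^2)


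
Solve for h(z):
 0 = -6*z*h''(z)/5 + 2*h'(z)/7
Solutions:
 h(z) = C1 + C2*z^(26/21)


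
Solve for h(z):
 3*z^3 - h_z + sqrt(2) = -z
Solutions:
 h(z) = C1 + 3*z^4/4 + z^2/2 + sqrt(2)*z


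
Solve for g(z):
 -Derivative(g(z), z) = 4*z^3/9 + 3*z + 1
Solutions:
 g(z) = C1 - z^4/9 - 3*z^2/2 - z


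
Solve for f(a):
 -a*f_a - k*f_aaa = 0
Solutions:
 f(a) = C1 + Integral(C2*airyai(a*(-1/k)^(1/3)) + C3*airybi(a*(-1/k)^(1/3)), a)


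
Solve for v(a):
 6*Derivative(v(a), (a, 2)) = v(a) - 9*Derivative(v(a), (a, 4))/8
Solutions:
 v(a) = C1*exp(-a*sqrt(-8/3 + 2*sqrt(2))) + C2*exp(a*sqrt(-8/3 + 2*sqrt(2))) + C3*sin(a*sqrt(8/3 + 2*sqrt(2))) + C4*cos(a*sqrt(8/3 + 2*sqrt(2)))


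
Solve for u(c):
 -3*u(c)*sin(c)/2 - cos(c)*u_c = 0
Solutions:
 u(c) = C1*cos(c)^(3/2)


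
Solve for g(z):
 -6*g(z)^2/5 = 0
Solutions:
 g(z) = 0


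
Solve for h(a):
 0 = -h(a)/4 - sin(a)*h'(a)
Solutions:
 h(a) = C1*(cos(a) + 1)^(1/8)/(cos(a) - 1)^(1/8)


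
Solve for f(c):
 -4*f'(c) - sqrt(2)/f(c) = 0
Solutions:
 f(c) = -sqrt(C1 - 2*sqrt(2)*c)/2
 f(c) = sqrt(C1 - 2*sqrt(2)*c)/2


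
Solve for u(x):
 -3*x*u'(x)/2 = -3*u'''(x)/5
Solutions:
 u(x) = C1 + Integral(C2*airyai(2^(2/3)*5^(1/3)*x/2) + C3*airybi(2^(2/3)*5^(1/3)*x/2), x)


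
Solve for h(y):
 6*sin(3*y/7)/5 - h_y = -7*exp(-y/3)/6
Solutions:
 h(y) = C1 - 14*cos(3*y/7)/5 - 7*exp(-y/3)/2


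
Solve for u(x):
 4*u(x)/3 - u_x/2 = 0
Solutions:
 u(x) = C1*exp(8*x/3)


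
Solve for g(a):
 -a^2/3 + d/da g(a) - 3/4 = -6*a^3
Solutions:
 g(a) = C1 - 3*a^4/2 + a^3/9 + 3*a/4


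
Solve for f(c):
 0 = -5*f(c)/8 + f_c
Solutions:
 f(c) = C1*exp(5*c/8)


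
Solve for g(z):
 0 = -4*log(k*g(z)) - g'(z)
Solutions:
 li(k*g(z))/k = C1 - 4*z


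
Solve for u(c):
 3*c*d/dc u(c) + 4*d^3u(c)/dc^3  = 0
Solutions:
 u(c) = C1 + Integral(C2*airyai(-6^(1/3)*c/2) + C3*airybi(-6^(1/3)*c/2), c)


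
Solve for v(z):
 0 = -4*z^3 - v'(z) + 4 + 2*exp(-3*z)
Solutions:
 v(z) = C1 - z^4 + 4*z - 2*exp(-3*z)/3


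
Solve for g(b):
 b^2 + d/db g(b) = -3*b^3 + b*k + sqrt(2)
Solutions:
 g(b) = C1 - 3*b^4/4 - b^3/3 + b^2*k/2 + sqrt(2)*b


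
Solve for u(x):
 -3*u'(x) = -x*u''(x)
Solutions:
 u(x) = C1 + C2*x^4


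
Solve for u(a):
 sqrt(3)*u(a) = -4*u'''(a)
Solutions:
 u(a) = C3*exp(-2^(1/3)*3^(1/6)*a/2) + (C1*sin(2^(1/3)*3^(2/3)*a/4) + C2*cos(2^(1/3)*3^(2/3)*a/4))*exp(2^(1/3)*3^(1/6)*a/4)


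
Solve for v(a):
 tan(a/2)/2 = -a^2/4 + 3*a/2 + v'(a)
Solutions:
 v(a) = C1 + a^3/12 - 3*a^2/4 - log(cos(a/2))


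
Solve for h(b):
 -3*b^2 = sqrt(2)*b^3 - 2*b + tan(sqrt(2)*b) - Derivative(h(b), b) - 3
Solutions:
 h(b) = C1 + sqrt(2)*b^4/4 + b^3 - b^2 - 3*b - sqrt(2)*log(cos(sqrt(2)*b))/2


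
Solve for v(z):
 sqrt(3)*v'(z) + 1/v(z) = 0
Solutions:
 v(z) = -sqrt(C1 - 6*sqrt(3)*z)/3
 v(z) = sqrt(C1 - 6*sqrt(3)*z)/3


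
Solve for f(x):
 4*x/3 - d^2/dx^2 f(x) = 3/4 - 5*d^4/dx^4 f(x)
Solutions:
 f(x) = C1 + C2*x + C3*exp(-sqrt(5)*x/5) + C4*exp(sqrt(5)*x/5) + 2*x^3/9 - 3*x^2/8


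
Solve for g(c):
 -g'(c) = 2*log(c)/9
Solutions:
 g(c) = C1 - 2*c*log(c)/9 + 2*c/9


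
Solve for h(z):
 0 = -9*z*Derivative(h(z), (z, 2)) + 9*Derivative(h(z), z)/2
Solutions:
 h(z) = C1 + C2*z^(3/2)


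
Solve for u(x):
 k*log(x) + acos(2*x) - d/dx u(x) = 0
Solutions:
 u(x) = C1 + k*x*(log(x) - 1) + x*acos(2*x) - sqrt(1 - 4*x^2)/2


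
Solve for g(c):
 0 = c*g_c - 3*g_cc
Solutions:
 g(c) = C1 + C2*erfi(sqrt(6)*c/6)


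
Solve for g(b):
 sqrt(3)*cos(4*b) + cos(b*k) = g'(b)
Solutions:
 g(b) = C1 + sqrt(3)*sin(4*b)/4 + sin(b*k)/k


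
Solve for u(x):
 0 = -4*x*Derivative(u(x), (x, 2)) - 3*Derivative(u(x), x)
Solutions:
 u(x) = C1 + C2*x^(1/4)


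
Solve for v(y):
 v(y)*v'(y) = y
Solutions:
 v(y) = -sqrt(C1 + y^2)
 v(y) = sqrt(C1 + y^2)


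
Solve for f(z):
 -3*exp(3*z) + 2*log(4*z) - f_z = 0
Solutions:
 f(z) = C1 + 2*z*log(z) + 2*z*(-1 + 2*log(2)) - exp(3*z)


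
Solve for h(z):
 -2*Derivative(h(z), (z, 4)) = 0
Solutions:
 h(z) = C1 + C2*z + C3*z^2 + C4*z^3


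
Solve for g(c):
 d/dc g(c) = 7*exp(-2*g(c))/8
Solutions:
 g(c) = log(C1 + 7*c)/2 - log(2)
 g(c) = log(-sqrt(C1 + 7*c)) - log(2)


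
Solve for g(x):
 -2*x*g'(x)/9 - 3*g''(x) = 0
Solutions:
 g(x) = C1 + C2*erf(sqrt(3)*x/9)


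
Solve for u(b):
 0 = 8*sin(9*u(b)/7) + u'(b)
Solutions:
 8*b + 7*log(cos(9*u(b)/7) - 1)/18 - 7*log(cos(9*u(b)/7) + 1)/18 = C1


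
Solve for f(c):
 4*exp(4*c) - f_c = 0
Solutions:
 f(c) = C1 + exp(4*c)


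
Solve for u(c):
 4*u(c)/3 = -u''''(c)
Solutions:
 u(c) = (C1*sin(3^(3/4)*c/3) + C2*cos(3^(3/4)*c/3))*exp(-3^(3/4)*c/3) + (C3*sin(3^(3/4)*c/3) + C4*cos(3^(3/4)*c/3))*exp(3^(3/4)*c/3)


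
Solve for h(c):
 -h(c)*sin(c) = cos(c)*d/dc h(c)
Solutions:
 h(c) = C1*cos(c)


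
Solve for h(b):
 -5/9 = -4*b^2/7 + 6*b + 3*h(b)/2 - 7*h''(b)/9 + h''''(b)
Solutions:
 h(b) = 8*b^2/21 - 4*b + (C1*sin(2^(3/4)*3^(1/4)*b*sin(atan(sqrt(437)/7)/2)/2) + C2*cos(2^(3/4)*3^(1/4)*b*sin(atan(sqrt(437)/7)/2)/2))*exp(-2^(3/4)*3^(1/4)*b*cos(atan(sqrt(437)/7)/2)/2) + (C3*sin(2^(3/4)*3^(1/4)*b*sin(atan(sqrt(437)/7)/2)/2) + C4*cos(2^(3/4)*3^(1/4)*b*sin(atan(sqrt(437)/7)/2)/2))*exp(2^(3/4)*3^(1/4)*b*cos(atan(sqrt(437)/7)/2)/2) + 2/81


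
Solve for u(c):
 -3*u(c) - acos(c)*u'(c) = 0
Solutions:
 u(c) = C1*exp(-3*Integral(1/acos(c), c))


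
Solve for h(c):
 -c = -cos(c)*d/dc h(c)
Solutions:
 h(c) = C1 + Integral(c/cos(c), c)


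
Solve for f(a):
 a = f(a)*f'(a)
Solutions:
 f(a) = -sqrt(C1 + a^2)
 f(a) = sqrt(C1 + a^2)


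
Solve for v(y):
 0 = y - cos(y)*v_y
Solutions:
 v(y) = C1 + Integral(y/cos(y), y)


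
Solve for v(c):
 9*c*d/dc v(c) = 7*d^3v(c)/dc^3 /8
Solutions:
 v(c) = C1 + Integral(C2*airyai(2*21^(2/3)*c/7) + C3*airybi(2*21^(2/3)*c/7), c)


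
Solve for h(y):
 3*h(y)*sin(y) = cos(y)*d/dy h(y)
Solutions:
 h(y) = C1/cos(y)^3


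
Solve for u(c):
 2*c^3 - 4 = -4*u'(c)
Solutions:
 u(c) = C1 - c^4/8 + c


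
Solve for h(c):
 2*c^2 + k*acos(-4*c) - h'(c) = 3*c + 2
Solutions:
 h(c) = C1 + 2*c^3/3 - 3*c^2/2 - 2*c + k*(c*acos(-4*c) + sqrt(1 - 16*c^2)/4)


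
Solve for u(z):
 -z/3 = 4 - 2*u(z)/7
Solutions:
 u(z) = 7*z/6 + 14


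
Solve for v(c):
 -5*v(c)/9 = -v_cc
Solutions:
 v(c) = C1*exp(-sqrt(5)*c/3) + C2*exp(sqrt(5)*c/3)


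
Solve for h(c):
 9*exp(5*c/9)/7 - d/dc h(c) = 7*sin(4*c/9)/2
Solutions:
 h(c) = C1 + 81*exp(5*c/9)/35 + 63*cos(4*c/9)/8


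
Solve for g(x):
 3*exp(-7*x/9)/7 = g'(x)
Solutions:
 g(x) = C1 - 27*exp(-7*x/9)/49


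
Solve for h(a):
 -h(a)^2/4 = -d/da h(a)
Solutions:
 h(a) = -4/(C1 + a)


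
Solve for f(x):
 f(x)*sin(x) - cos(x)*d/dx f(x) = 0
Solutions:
 f(x) = C1/cos(x)


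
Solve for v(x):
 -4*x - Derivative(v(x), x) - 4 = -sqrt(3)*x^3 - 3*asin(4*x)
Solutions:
 v(x) = C1 + sqrt(3)*x^4/4 - 2*x^2 + 3*x*asin(4*x) - 4*x + 3*sqrt(1 - 16*x^2)/4


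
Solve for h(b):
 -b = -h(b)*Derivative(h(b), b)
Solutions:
 h(b) = -sqrt(C1 + b^2)
 h(b) = sqrt(C1 + b^2)


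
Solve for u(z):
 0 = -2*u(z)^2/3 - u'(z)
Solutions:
 u(z) = 3/(C1 + 2*z)


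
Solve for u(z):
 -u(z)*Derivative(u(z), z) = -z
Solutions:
 u(z) = -sqrt(C1 + z^2)
 u(z) = sqrt(C1 + z^2)


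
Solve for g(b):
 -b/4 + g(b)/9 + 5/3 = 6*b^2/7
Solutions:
 g(b) = 54*b^2/7 + 9*b/4 - 15


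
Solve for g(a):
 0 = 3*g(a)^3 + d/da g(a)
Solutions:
 g(a) = -sqrt(2)*sqrt(-1/(C1 - 3*a))/2
 g(a) = sqrt(2)*sqrt(-1/(C1 - 3*a))/2


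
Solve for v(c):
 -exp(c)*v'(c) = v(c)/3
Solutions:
 v(c) = C1*exp(exp(-c)/3)


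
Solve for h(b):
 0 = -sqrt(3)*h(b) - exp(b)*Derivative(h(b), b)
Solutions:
 h(b) = C1*exp(sqrt(3)*exp(-b))


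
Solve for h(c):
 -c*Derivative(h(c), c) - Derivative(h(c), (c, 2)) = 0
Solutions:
 h(c) = C1 + C2*erf(sqrt(2)*c/2)


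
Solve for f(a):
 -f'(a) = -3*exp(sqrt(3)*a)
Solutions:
 f(a) = C1 + sqrt(3)*exp(sqrt(3)*a)


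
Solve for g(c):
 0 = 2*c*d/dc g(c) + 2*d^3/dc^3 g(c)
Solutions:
 g(c) = C1 + Integral(C2*airyai(-c) + C3*airybi(-c), c)


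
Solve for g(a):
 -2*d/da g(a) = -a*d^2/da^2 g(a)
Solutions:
 g(a) = C1 + C2*a^3


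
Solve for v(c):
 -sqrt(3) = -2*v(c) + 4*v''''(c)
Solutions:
 v(c) = C1*exp(-2^(3/4)*c/2) + C2*exp(2^(3/4)*c/2) + C3*sin(2^(3/4)*c/2) + C4*cos(2^(3/4)*c/2) + sqrt(3)/2


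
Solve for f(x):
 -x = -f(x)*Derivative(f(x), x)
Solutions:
 f(x) = -sqrt(C1 + x^2)
 f(x) = sqrt(C1 + x^2)


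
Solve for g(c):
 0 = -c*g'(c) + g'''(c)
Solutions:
 g(c) = C1 + Integral(C2*airyai(c) + C3*airybi(c), c)


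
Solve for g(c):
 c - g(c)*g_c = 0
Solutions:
 g(c) = -sqrt(C1 + c^2)
 g(c) = sqrt(C1 + c^2)


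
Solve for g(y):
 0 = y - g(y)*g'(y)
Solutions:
 g(y) = -sqrt(C1 + y^2)
 g(y) = sqrt(C1 + y^2)


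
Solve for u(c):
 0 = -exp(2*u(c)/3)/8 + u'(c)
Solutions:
 u(c) = 3*log(-sqrt(-1/(C1 + c))) + 3*log(3)/2 + 3*log(2)
 u(c) = 3*log(-1/(C1 + c))/2 + 3*log(3)/2 + 3*log(2)


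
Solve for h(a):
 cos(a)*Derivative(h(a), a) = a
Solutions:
 h(a) = C1 + Integral(a/cos(a), a)


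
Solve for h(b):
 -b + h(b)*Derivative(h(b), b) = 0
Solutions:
 h(b) = -sqrt(C1 + b^2)
 h(b) = sqrt(C1 + b^2)


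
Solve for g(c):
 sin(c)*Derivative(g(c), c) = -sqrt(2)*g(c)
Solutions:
 g(c) = C1*(cos(c) + 1)^(sqrt(2)/2)/(cos(c) - 1)^(sqrt(2)/2)


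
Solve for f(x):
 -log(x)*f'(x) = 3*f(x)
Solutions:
 f(x) = C1*exp(-3*li(x))


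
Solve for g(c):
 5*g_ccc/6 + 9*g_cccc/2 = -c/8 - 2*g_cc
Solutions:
 g(c) = C1 + C2*c - c^3/96 + 5*c^2/384 + (C3*sin(sqrt(1271)*c/54) + C4*cos(sqrt(1271)*c/54))*exp(-5*c/54)


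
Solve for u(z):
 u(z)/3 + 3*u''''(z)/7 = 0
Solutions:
 u(z) = (C1*sin(sqrt(6)*7^(1/4)*z/6) + C2*cos(sqrt(6)*7^(1/4)*z/6))*exp(-sqrt(6)*7^(1/4)*z/6) + (C3*sin(sqrt(6)*7^(1/4)*z/6) + C4*cos(sqrt(6)*7^(1/4)*z/6))*exp(sqrt(6)*7^(1/4)*z/6)


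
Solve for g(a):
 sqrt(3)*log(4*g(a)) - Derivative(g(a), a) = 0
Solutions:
 -sqrt(3)*Integral(1/(log(_y) + 2*log(2)), (_y, g(a)))/3 = C1 - a


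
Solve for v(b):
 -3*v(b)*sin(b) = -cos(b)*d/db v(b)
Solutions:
 v(b) = C1/cos(b)^3


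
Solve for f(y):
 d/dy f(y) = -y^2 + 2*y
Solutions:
 f(y) = C1 - y^3/3 + y^2


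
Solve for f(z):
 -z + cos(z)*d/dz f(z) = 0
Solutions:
 f(z) = C1 + Integral(z/cos(z), z)


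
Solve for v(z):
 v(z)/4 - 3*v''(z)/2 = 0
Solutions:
 v(z) = C1*exp(-sqrt(6)*z/6) + C2*exp(sqrt(6)*z/6)


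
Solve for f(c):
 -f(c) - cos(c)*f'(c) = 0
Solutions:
 f(c) = C1*sqrt(sin(c) - 1)/sqrt(sin(c) + 1)


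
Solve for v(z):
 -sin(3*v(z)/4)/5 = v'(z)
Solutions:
 z/5 + 2*log(cos(3*v(z)/4) - 1)/3 - 2*log(cos(3*v(z)/4) + 1)/3 = C1


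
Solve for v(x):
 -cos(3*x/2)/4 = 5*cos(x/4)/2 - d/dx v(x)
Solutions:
 v(x) = C1 + 10*sin(x/4) + sin(3*x/2)/6


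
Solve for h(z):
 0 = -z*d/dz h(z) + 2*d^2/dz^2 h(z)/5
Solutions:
 h(z) = C1 + C2*erfi(sqrt(5)*z/2)


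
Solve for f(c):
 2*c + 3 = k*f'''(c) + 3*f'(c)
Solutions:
 f(c) = C1 + C2*exp(-sqrt(3)*c*sqrt(-1/k)) + C3*exp(sqrt(3)*c*sqrt(-1/k)) + c^2/3 + c


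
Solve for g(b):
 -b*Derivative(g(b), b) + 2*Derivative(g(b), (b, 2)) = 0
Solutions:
 g(b) = C1 + C2*erfi(b/2)


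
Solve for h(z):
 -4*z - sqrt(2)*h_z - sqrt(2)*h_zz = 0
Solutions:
 h(z) = C1 + C2*exp(-z) - sqrt(2)*z^2 + 2*sqrt(2)*z


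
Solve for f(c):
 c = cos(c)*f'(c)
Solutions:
 f(c) = C1 + Integral(c/cos(c), c)


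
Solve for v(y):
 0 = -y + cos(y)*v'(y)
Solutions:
 v(y) = C1 + Integral(y/cos(y), y)


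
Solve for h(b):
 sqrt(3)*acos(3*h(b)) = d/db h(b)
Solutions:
 Integral(1/acos(3*_y), (_y, h(b))) = C1 + sqrt(3)*b


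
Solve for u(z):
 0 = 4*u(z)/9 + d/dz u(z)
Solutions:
 u(z) = C1*exp(-4*z/9)


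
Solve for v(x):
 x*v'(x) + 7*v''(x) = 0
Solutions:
 v(x) = C1 + C2*erf(sqrt(14)*x/14)


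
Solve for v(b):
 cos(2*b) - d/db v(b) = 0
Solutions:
 v(b) = C1 + sin(2*b)/2


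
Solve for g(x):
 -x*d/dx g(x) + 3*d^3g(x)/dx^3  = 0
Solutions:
 g(x) = C1 + Integral(C2*airyai(3^(2/3)*x/3) + C3*airybi(3^(2/3)*x/3), x)


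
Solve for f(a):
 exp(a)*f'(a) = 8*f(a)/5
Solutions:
 f(a) = C1*exp(-8*exp(-a)/5)


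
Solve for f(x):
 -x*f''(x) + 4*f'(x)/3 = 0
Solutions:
 f(x) = C1 + C2*x^(7/3)


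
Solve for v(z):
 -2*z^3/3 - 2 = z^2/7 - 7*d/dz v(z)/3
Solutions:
 v(z) = C1 + z^4/14 + z^3/49 + 6*z/7


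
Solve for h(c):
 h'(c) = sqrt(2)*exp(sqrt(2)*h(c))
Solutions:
 h(c) = sqrt(2)*(2*log(-1/(C1 + sqrt(2)*c)) - log(2))/4


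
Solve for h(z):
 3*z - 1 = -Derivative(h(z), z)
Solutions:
 h(z) = C1 - 3*z^2/2 + z


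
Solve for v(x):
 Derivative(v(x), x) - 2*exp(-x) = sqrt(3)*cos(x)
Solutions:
 v(x) = C1 + sqrt(3)*sin(x) - 2*exp(-x)


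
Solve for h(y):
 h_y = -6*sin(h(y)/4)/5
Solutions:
 6*y/5 + 2*log(cos(h(y)/4) - 1) - 2*log(cos(h(y)/4) + 1) = C1


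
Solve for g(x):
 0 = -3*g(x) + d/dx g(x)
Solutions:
 g(x) = C1*exp(3*x)


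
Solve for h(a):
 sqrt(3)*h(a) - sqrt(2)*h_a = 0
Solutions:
 h(a) = C1*exp(sqrt(6)*a/2)


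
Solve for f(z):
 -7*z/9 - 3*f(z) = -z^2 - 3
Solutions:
 f(z) = z^2/3 - 7*z/27 + 1


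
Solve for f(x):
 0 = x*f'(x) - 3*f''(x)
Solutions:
 f(x) = C1 + C2*erfi(sqrt(6)*x/6)


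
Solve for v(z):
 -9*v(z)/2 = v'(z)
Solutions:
 v(z) = C1*exp(-9*z/2)


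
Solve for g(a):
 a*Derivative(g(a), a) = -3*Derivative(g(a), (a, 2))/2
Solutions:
 g(a) = C1 + C2*erf(sqrt(3)*a/3)


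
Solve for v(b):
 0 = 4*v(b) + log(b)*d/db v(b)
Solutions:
 v(b) = C1*exp(-4*li(b))


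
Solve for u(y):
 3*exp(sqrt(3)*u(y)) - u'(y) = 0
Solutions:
 u(y) = sqrt(3)*(2*log(-1/(C1 + 3*y)) - log(3))/6


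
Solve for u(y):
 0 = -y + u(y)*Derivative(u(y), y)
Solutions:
 u(y) = -sqrt(C1 + y^2)
 u(y) = sqrt(C1 + y^2)


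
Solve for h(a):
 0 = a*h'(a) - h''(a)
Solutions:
 h(a) = C1 + C2*erfi(sqrt(2)*a/2)


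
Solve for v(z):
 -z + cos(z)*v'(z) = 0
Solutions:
 v(z) = C1 + Integral(z/cos(z), z)


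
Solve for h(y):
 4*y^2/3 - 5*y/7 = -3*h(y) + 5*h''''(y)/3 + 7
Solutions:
 h(y) = C1*exp(-sqrt(3)*5^(3/4)*y/5) + C2*exp(sqrt(3)*5^(3/4)*y/5) + C3*sin(sqrt(3)*5^(3/4)*y/5) + C4*cos(sqrt(3)*5^(3/4)*y/5) - 4*y^2/9 + 5*y/21 + 7/3


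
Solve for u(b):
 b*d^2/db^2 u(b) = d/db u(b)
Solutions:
 u(b) = C1 + C2*b^2


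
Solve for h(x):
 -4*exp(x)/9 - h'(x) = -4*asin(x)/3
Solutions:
 h(x) = C1 + 4*x*asin(x)/3 + 4*sqrt(1 - x^2)/3 - 4*exp(x)/9


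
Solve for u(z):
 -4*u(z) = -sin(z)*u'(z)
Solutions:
 u(z) = C1*(cos(z)^2 - 2*cos(z) + 1)/(cos(z)^2 + 2*cos(z) + 1)


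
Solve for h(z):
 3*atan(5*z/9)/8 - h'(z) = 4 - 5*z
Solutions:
 h(z) = C1 + 5*z^2/2 + 3*z*atan(5*z/9)/8 - 4*z - 27*log(25*z^2 + 81)/80


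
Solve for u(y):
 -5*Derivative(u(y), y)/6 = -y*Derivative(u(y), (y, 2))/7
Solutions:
 u(y) = C1 + C2*y^(41/6)


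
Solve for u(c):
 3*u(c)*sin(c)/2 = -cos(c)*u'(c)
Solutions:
 u(c) = C1*cos(c)^(3/2)


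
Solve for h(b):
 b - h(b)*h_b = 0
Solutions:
 h(b) = -sqrt(C1 + b^2)
 h(b) = sqrt(C1 + b^2)


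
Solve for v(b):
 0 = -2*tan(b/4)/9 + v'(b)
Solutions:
 v(b) = C1 - 8*log(cos(b/4))/9


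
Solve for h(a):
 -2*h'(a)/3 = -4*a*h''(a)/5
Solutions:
 h(a) = C1 + C2*a^(11/6)


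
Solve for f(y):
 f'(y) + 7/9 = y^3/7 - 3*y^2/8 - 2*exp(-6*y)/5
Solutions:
 f(y) = C1 + y^4/28 - y^3/8 - 7*y/9 + exp(-6*y)/15


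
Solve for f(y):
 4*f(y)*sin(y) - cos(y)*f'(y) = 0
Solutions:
 f(y) = C1/cos(y)^4


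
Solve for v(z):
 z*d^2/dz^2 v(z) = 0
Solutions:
 v(z) = C1 + C2*z


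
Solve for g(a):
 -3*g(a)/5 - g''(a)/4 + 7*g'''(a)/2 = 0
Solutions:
 g(a) = C1*exp(a*(-5^(2/3)*(252*sqrt(15881) + 31757)^(1/3) - 5*5^(1/3)/(252*sqrt(15881) + 31757)^(1/3) + 10)/420)*sin(sqrt(3)*5^(1/3)*a*(-5^(1/3)*(252*sqrt(15881) + 31757)^(1/3) + 5/(252*sqrt(15881) + 31757)^(1/3))/420) + C2*exp(a*(-5^(2/3)*(252*sqrt(15881) + 31757)^(1/3) - 5*5^(1/3)/(252*sqrt(15881) + 31757)^(1/3) + 10)/420)*cos(sqrt(3)*5^(1/3)*a*(-5^(1/3)*(252*sqrt(15881) + 31757)^(1/3) + 5/(252*sqrt(15881) + 31757)^(1/3))/420) + C3*exp(a*(5*5^(1/3)/(252*sqrt(15881) + 31757)^(1/3) + 5 + 5^(2/3)*(252*sqrt(15881) + 31757)^(1/3))/210)


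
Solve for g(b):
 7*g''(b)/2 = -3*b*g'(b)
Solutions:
 g(b) = C1 + C2*erf(sqrt(21)*b/7)


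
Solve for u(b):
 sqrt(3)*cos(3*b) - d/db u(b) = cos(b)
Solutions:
 u(b) = C1 - sin(b) + sqrt(3)*sin(3*b)/3


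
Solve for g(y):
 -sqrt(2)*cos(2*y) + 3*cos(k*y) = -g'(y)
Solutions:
 g(y) = C1 + sqrt(2)*sin(2*y)/2 - 3*sin(k*y)/k


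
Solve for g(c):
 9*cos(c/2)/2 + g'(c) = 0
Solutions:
 g(c) = C1 - 9*sin(c/2)


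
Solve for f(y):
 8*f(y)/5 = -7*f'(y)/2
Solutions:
 f(y) = C1*exp(-16*y/35)


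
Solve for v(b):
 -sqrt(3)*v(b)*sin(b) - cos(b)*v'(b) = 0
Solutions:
 v(b) = C1*cos(b)^(sqrt(3))


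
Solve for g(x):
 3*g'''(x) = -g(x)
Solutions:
 g(x) = C3*exp(-3^(2/3)*x/3) + (C1*sin(3^(1/6)*x/2) + C2*cos(3^(1/6)*x/2))*exp(3^(2/3)*x/6)


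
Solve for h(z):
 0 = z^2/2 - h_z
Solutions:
 h(z) = C1 + z^3/6


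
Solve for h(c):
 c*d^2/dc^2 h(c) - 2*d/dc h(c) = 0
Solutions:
 h(c) = C1 + C2*c^3


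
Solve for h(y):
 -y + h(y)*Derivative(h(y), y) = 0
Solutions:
 h(y) = -sqrt(C1 + y^2)
 h(y) = sqrt(C1 + y^2)


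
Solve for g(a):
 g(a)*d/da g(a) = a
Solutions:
 g(a) = -sqrt(C1 + a^2)
 g(a) = sqrt(C1 + a^2)


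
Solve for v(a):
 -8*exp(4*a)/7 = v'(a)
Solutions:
 v(a) = C1 - 2*exp(4*a)/7


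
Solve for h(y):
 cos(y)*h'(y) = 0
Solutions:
 h(y) = C1


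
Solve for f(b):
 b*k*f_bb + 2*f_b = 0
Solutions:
 f(b) = C1 + b^(((re(k) - 2)*re(k) + im(k)^2)/(re(k)^2 + im(k)^2))*(C2*sin(2*log(b)*Abs(im(k))/(re(k)^2 + im(k)^2)) + C3*cos(2*log(b)*im(k)/(re(k)^2 + im(k)^2)))


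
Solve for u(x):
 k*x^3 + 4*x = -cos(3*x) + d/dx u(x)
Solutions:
 u(x) = C1 + k*x^4/4 + 2*x^2 + sin(3*x)/3


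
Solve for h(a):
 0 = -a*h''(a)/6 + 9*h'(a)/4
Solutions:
 h(a) = C1 + C2*a^(29/2)


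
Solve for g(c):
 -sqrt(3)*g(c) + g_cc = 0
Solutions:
 g(c) = C1*exp(-3^(1/4)*c) + C2*exp(3^(1/4)*c)


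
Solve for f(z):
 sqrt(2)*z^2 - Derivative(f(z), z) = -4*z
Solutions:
 f(z) = C1 + sqrt(2)*z^3/3 + 2*z^2


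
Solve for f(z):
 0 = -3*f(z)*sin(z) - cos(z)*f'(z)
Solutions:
 f(z) = C1*cos(z)^3


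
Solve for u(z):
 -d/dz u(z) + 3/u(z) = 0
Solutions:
 u(z) = -sqrt(C1 + 6*z)
 u(z) = sqrt(C1 + 6*z)


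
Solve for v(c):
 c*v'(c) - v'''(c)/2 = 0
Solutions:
 v(c) = C1 + Integral(C2*airyai(2^(1/3)*c) + C3*airybi(2^(1/3)*c), c)


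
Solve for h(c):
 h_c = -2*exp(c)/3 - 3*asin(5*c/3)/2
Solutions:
 h(c) = C1 - 3*c*asin(5*c/3)/2 - 3*sqrt(9 - 25*c^2)/10 - 2*exp(c)/3


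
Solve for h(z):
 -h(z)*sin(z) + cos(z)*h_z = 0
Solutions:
 h(z) = C1/cos(z)


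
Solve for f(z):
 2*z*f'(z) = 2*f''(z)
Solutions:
 f(z) = C1 + C2*erfi(sqrt(2)*z/2)


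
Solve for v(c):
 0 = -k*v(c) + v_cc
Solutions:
 v(c) = C1*exp(-c*sqrt(k)) + C2*exp(c*sqrt(k))


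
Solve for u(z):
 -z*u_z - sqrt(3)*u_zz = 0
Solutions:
 u(z) = C1 + C2*erf(sqrt(2)*3^(3/4)*z/6)


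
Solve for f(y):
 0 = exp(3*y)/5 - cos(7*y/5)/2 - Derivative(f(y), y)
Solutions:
 f(y) = C1 + exp(3*y)/15 - 5*sin(7*y/5)/14


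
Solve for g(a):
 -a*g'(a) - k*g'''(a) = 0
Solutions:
 g(a) = C1 + Integral(C2*airyai(a*(-1/k)^(1/3)) + C3*airybi(a*(-1/k)^(1/3)), a)


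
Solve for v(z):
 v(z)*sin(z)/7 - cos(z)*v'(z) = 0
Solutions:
 v(z) = C1/cos(z)^(1/7)


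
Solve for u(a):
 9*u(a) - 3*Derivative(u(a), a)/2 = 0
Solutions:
 u(a) = C1*exp(6*a)


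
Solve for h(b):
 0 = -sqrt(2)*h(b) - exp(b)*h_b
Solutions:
 h(b) = C1*exp(sqrt(2)*exp(-b))


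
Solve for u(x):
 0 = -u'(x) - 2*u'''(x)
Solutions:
 u(x) = C1 + C2*sin(sqrt(2)*x/2) + C3*cos(sqrt(2)*x/2)


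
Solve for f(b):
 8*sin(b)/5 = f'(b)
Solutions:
 f(b) = C1 - 8*cos(b)/5


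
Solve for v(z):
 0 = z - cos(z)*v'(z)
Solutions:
 v(z) = C1 + Integral(z/cos(z), z)


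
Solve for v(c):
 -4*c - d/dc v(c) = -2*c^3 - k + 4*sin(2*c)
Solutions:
 v(c) = C1 + c^4/2 - 2*c^2 + c*k + 2*cos(2*c)


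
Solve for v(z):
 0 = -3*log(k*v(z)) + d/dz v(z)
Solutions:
 li(k*v(z))/k = C1 + 3*z


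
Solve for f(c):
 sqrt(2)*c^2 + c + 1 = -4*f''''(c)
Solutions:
 f(c) = C1 + C2*c + C3*c^2 + C4*c^3 - sqrt(2)*c^6/1440 - c^5/480 - c^4/96


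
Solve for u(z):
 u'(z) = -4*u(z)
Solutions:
 u(z) = C1*exp(-4*z)


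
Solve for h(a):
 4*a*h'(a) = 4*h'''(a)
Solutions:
 h(a) = C1 + Integral(C2*airyai(a) + C3*airybi(a), a)


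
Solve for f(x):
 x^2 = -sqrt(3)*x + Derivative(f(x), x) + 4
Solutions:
 f(x) = C1 + x^3/3 + sqrt(3)*x^2/2 - 4*x


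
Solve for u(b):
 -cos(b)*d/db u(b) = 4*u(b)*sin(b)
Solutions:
 u(b) = C1*cos(b)^4


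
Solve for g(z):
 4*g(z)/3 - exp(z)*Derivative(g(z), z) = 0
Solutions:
 g(z) = C1*exp(-4*exp(-z)/3)


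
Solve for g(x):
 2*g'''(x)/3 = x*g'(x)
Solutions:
 g(x) = C1 + Integral(C2*airyai(2^(2/3)*3^(1/3)*x/2) + C3*airybi(2^(2/3)*3^(1/3)*x/2), x)


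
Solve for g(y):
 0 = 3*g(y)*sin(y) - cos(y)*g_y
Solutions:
 g(y) = C1/cos(y)^3


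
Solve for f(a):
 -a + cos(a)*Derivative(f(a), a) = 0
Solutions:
 f(a) = C1 + Integral(a/cos(a), a)


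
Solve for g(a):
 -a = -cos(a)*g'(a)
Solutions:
 g(a) = C1 + Integral(a/cos(a), a)


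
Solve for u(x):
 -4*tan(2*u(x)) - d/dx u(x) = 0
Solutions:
 u(x) = -asin(C1*exp(-8*x))/2 + pi/2
 u(x) = asin(C1*exp(-8*x))/2


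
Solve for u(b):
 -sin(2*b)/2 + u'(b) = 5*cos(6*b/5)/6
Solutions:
 u(b) = C1 + 25*sin(6*b/5)/36 - cos(2*b)/4


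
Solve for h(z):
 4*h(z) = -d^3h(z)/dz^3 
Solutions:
 h(z) = C3*exp(-2^(2/3)*z) + (C1*sin(2^(2/3)*sqrt(3)*z/2) + C2*cos(2^(2/3)*sqrt(3)*z/2))*exp(2^(2/3)*z/2)


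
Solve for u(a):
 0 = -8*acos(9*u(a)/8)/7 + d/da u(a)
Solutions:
 Integral(1/acos(9*_y/8), (_y, u(a))) = C1 + 8*a/7


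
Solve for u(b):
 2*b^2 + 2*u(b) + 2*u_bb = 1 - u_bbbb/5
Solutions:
 u(b) = C1*sin(b*sqrt(5 - sqrt(15))) + C2*sin(b*sqrt(sqrt(15) + 5)) + C3*cos(b*sqrt(5 - sqrt(15))) + C4*cos(b*sqrt(sqrt(15) + 5)) - b^2 + 5/2


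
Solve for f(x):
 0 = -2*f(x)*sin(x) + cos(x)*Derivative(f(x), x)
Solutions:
 f(x) = C1/cos(x)^2


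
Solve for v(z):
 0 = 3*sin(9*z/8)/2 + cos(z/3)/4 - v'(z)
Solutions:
 v(z) = C1 + 3*sin(z/3)/4 - 4*cos(9*z/8)/3


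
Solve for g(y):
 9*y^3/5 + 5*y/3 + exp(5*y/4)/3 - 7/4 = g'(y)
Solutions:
 g(y) = C1 + 9*y^4/20 + 5*y^2/6 - 7*y/4 + 4*exp(5*y/4)/15


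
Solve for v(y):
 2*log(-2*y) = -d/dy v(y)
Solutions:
 v(y) = C1 - 2*y*log(-y) + 2*y*(1 - log(2))


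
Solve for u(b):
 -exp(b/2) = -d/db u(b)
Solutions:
 u(b) = C1 + 2*exp(b/2)


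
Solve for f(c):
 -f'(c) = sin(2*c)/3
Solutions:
 f(c) = C1 + cos(2*c)/6


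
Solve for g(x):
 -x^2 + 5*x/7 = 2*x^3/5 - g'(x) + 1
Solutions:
 g(x) = C1 + x^4/10 + x^3/3 - 5*x^2/14 + x


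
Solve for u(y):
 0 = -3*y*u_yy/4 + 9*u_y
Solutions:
 u(y) = C1 + C2*y^13


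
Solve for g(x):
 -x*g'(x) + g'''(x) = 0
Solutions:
 g(x) = C1 + Integral(C2*airyai(x) + C3*airybi(x), x)


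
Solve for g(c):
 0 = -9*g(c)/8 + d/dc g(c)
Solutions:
 g(c) = C1*exp(9*c/8)


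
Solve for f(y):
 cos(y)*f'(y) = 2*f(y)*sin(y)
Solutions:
 f(y) = C1/cos(y)^2


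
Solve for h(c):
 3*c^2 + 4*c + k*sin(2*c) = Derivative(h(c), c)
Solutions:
 h(c) = C1 + c^3 + 2*c^2 - k*cos(2*c)/2


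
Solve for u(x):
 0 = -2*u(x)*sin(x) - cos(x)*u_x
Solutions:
 u(x) = C1*cos(x)^2


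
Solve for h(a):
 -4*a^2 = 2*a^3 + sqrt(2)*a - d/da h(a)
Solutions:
 h(a) = C1 + a^4/2 + 4*a^3/3 + sqrt(2)*a^2/2


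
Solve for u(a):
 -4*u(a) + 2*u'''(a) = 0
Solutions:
 u(a) = C3*exp(2^(1/3)*a) + (C1*sin(2^(1/3)*sqrt(3)*a/2) + C2*cos(2^(1/3)*sqrt(3)*a/2))*exp(-2^(1/3)*a/2)


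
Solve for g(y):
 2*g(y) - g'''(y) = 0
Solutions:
 g(y) = C3*exp(2^(1/3)*y) + (C1*sin(2^(1/3)*sqrt(3)*y/2) + C2*cos(2^(1/3)*sqrt(3)*y/2))*exp(-2^(1/3)*y/2)


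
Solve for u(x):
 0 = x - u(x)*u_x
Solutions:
 u(x) = -sqrt(C1 + x^2)
 u(x) = sqrt(C1 + x^2)


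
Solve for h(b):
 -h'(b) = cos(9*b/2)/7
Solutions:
 h(b) = C1 - 2*sin(9*b/2)/63


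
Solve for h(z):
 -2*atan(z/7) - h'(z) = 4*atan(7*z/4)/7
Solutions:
 h(z) = C1 - 2*z*atan(z/7) - 4*z*atan(7*z/4)/7 + 7*log(z^2 + 49) + 8*log(49*z^2 + 16)/49


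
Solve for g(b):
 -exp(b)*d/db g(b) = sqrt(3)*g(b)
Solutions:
 g(b) = C1*exp(sqrt(3)*exp(-b))


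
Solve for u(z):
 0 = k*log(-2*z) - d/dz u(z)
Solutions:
 u(z) = C1 + k*z*log(-z) + k*z*(-1 + log(2))


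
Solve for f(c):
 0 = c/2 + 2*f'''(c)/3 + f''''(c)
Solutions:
 f(c) = C1 + C2*c + C3*c^2 + C4*exp(-2*c/3) - c^4/32 + 3*c^3/16


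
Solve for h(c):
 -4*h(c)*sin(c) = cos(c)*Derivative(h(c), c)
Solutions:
 h(c) = C1*cos(c)^4


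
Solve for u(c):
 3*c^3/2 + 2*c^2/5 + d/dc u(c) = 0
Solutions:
 u(c) = C1 - 3*c^4/8 - 2*c^3/15


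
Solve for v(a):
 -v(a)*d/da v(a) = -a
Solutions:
 v(a) = -sqrt(C1 + a^2)
 v(a) = sqrt(C1 + a^2)


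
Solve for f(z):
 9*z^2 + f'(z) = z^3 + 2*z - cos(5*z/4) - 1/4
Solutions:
 f(z) = C1 + z^4/4 - 3*z^3 + z^2 - z/4 - 4*sin(5*z/4)/5


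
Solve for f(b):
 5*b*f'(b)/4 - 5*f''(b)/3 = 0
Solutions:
 f(b) = C1 + C2*erfi(sqrt(6)*b/4)


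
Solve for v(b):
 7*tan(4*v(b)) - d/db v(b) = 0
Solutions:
 v(b) = -asin(C1*exp(28*b))/4 + pi/4
 v(b) = asin(C1*exp(28*b))/4


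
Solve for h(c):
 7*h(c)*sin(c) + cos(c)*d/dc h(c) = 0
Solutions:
 h(c) = C1*cos(c)^7


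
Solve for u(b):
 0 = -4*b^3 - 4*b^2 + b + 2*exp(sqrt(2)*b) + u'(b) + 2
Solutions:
 u(b) = C1 + b^4 + 4*b^3/3 - b^2/2 - 2*b - sqrt(2)*exp(sqrt(2)*b)


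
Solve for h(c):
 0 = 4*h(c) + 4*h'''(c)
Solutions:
 h(c) = C3*exp(-c) + (C1*sin(sqrt(3)*c/2) + C2*cos(sqrt(3)*c/2))*exp(c/2)


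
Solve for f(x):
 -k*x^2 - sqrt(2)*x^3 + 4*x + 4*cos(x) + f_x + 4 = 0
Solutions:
 f(x) = C1 + k*x^3/3 + sqrt(2)*x^4/4 - 2*x^2 - 4*x - 4*sin(x)


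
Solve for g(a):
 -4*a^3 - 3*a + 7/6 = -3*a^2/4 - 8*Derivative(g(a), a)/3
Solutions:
 g(a) = C1 + 3*a^4/8 - 3*a^3/32 + 9*a^2/16 - 7*a/16


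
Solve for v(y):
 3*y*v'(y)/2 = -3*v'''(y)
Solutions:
 v(y) = C1 + Integral(C2*airyai(-2^(2/3)*y/2) + C3*airybi(-2^(2/3)*y/2), y)


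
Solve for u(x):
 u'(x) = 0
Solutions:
 u(x) = C1


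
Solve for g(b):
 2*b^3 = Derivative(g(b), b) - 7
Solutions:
 g(b) = C1 + b^4/2 + 7*b


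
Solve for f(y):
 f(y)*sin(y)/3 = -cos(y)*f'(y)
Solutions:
 f(y) = C1*cos(y)^(1/3)


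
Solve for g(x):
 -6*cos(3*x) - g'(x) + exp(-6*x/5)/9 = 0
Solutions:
 g(x) = C1 - 2*sin(3*x) - 5*exp(-6*x/5)/54


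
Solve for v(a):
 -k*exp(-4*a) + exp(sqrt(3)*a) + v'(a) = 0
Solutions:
 v(a) = C1 - k*exp(-4*a)/4 - sqrt(3)*exp(sqrt(3)*a)/3


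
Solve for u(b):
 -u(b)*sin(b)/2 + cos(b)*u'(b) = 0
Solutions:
 u(b) = C1/sqrt(cos(b))


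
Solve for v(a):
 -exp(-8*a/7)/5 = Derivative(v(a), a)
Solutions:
 v(a) = C1 + 7*exp(-8*a/7)/40


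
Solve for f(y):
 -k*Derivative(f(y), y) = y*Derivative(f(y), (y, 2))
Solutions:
 f(y) = C1 + y^(1 - re(k))*(C2*sin(log(y)*Abs(im(k))) + C3*cos(log(y)*im(k)))


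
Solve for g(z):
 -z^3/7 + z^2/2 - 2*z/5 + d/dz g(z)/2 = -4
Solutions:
 g(z) = C1 + z^4/14 - z^3/3 + 2*z^2/5 - 8*z


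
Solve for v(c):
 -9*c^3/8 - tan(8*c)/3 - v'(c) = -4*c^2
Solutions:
 v(c) = C1 - 9*c^4/32 + 4*c^3/3 + log(cos(8*c))/24


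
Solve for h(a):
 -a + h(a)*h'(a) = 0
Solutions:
 h(a) = -sqrt(C1 + a^2)
 h(a) = sqrt(C1 + a^2)


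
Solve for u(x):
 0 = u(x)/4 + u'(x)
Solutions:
 u(x) = C1*exp(-x/4)
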